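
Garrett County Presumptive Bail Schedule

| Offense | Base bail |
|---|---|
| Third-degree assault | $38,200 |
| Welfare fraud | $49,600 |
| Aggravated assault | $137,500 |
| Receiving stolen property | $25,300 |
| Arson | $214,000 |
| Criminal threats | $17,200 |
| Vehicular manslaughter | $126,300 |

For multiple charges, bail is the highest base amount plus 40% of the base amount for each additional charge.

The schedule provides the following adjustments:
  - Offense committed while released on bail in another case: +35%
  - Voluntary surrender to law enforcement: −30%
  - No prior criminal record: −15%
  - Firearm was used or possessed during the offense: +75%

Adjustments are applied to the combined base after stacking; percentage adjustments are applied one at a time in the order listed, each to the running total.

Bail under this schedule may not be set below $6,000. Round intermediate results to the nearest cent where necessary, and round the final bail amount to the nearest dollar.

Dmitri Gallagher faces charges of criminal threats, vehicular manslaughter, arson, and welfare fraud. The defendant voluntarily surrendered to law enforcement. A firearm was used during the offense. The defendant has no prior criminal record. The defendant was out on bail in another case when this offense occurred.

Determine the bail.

$409,392

Base amounts from the schedule: criminal threats $17,200; vehicular manslaughter $126,300; arson $214,000; welfare fraud $49,600.
Stacking rule: highest base plus 40% of each additional charge. Highest is arson at $214,000. Additional: $17,200 × 40% = $6,880; $126,300 × 40% = $50,520; $49,600 × 40% = $19,840. Combined base = $214,000 + $77,240 = $291,240.
Offense committed while released on bail in another case (+35%): $291,240 × 1.35 = $393,174.
Voluntary surrender to law enforcement (−30%): $393,174 × 0.7 = $275,221.80.
No prior criminal record (−15%): $275,221.80 × 0.85 = $233,938.53.
Firearm was used or possessed during the offense (+75%): $233,938.53 × 1.75 = $409,392.43.
$409,392.43 is at or above the $6,000 minimum.
Rounded to the nearest dollar: $409,392.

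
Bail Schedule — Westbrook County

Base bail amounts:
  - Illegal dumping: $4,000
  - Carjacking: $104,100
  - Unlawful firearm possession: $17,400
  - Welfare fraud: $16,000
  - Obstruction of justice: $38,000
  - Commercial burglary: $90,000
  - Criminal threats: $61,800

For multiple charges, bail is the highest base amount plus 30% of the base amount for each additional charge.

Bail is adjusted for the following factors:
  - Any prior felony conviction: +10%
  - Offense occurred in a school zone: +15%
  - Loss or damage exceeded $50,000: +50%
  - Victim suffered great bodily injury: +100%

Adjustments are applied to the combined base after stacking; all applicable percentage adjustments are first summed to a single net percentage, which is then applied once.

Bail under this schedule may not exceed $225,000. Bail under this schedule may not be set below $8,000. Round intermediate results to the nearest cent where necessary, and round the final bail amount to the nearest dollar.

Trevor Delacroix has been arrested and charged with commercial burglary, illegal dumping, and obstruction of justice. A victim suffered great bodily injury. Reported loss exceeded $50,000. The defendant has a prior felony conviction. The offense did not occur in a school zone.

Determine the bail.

Base amounts from the schedule: commercial burglary $90,000; illegal dumping $4,000; obstruction of justice $38,000.
Stacking rule: highest base plus 30% of each additional charge. Highest is commercial burglary at $90,000. Additional: $4,000 × 30% = $1,200; $38,000 × 30% = $11,400. Combined base = $90,000 + $12,600 = $102,600.
Net percentage adjustment: +10% +50% +100% = +160%. $102,600 × 2.6 = $266,760.
Result $266,760 exceeds the maximum of $225,000; bail is capped at $225,000.
$225,000 is at or above the $8,000 minimum.

$225,000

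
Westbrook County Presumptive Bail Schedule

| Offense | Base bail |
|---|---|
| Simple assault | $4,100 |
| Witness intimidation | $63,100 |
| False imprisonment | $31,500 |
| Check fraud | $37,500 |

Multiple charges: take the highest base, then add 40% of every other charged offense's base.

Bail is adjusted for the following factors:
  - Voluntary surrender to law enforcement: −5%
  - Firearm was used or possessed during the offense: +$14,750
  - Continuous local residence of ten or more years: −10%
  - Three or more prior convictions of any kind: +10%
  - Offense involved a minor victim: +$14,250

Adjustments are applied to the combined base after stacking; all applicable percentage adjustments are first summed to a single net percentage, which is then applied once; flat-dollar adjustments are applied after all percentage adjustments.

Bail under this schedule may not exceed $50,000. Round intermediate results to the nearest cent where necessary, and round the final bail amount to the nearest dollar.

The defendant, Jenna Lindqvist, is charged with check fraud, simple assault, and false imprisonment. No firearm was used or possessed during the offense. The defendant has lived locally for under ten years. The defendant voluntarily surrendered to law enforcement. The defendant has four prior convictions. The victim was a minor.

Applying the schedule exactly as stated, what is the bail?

Base amounts from the schedule: check fraud $37,500; simple assault $4,100; false imprisonment $31,500.
Stacking rule: highest base plus 40% of each additional charge. Highest is check fraud at $37,500. Additional: $4,100 × 40% = $1,640; $31,500 × 40% = $12,600. Combined base = $37,500 + $14,240 = $51,740.
Net percentage adjustment: −5% +10% = +5%. $51,740 × 1.05 = $54,327.
Offense involved a minor victim (+$14,250 flat): $54,327 + $14,250 = $68,577.
Result $68,577 exceeds the maximum of $50,000; bail is capped at $50,000.

$50,000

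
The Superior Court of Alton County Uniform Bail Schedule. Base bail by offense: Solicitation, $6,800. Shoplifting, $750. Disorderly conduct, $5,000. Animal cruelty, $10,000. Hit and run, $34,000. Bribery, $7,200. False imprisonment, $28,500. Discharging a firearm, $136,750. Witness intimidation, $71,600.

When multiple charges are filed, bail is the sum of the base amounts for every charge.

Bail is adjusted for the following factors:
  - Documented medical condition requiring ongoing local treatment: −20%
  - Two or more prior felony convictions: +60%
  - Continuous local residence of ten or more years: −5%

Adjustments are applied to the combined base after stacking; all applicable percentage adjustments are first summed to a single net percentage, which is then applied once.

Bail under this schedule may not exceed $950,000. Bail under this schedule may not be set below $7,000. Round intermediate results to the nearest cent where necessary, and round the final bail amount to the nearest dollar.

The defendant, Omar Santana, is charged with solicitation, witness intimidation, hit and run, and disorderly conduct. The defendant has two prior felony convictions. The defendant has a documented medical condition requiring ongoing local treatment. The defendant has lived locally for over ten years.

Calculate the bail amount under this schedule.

Base amounts from the schedule: solicitation $6,800; witness intimidation $71,600; hit and run $34,000; disorderly conduct $5,000.
Stacking rule: sum of all bases. $6,800 + $71,600 + $34,000 + $5,000 = $117,400.
Net percentage adjustment: −20% +60% −5% = +35%. $117,400 × 1.35 = $158,490.
$158,490 is within the $950,000 maximum.
$158,490 is at or above the $7,000 minimum.

$158,490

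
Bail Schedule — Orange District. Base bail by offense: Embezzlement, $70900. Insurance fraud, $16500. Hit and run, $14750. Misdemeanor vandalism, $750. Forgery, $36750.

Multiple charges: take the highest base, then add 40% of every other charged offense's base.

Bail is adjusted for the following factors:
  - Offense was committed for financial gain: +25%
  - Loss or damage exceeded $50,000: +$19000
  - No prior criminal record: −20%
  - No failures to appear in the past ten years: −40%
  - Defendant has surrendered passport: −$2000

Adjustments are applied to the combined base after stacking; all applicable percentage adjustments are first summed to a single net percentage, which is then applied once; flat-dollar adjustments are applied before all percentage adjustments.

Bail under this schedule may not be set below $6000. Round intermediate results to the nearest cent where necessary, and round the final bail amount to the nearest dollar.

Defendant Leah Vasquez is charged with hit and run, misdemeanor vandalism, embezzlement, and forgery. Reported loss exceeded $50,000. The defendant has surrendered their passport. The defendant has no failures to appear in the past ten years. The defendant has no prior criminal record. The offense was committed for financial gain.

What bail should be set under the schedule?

Base amounts from the schedule: hit and run $14750; misdemeanor vandalism $750; embezzlement $70900; forgery $36750.
Stacking rule: highest base plus 40% of each additional charge. Highest is embezzlement at $70900. Additional: $14750 × 40% = $5900; $750 × 40% = $300; $36750 × 40% = $14700. Combined base = $70900 + $20900 = $91800.
Loss or damage exceeded $50,000 (+$19000 flat): $91800 + $19000 = $110800.
Defendant has surrendered passport (−$2000 flat): $110800 − $2000 = $108800.
Net percentage adjustment: +25% −20% −40% = −35%. $108800 × 0.65 = $70720.
$70720 is at or above the $6000 minimum.

$70720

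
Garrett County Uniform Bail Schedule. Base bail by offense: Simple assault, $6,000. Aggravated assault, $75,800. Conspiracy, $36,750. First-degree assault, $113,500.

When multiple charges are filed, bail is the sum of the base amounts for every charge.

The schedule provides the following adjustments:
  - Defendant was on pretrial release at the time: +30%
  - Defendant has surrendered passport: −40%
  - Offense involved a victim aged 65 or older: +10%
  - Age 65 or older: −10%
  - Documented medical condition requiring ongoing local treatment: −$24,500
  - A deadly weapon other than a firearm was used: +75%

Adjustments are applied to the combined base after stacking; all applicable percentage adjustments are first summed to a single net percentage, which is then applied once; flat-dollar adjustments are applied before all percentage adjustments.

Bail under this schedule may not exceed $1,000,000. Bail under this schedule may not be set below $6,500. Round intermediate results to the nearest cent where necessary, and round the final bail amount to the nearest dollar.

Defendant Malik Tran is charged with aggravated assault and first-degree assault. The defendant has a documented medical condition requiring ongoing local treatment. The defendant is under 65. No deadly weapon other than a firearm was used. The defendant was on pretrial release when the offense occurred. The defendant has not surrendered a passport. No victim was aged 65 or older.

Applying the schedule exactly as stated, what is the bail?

Base amounts from the schedule: aggravated assault $75,800; first-degree assault $113,500.
Stacking rule: sum of all bases. $75,800 + $113,500 = $189,300.
Documented medical condition requiring ongoing local treatment (−$24,500 flat): $189,300 − $24,500 = $164,800.
Defendant was on pretrial release at the time (+30%): $164,800 × 1.3 = $214,240.
$214,240 is within the $1,000,000 maximum.
$214,240 is at or above the $6,500 minimum.

$214,240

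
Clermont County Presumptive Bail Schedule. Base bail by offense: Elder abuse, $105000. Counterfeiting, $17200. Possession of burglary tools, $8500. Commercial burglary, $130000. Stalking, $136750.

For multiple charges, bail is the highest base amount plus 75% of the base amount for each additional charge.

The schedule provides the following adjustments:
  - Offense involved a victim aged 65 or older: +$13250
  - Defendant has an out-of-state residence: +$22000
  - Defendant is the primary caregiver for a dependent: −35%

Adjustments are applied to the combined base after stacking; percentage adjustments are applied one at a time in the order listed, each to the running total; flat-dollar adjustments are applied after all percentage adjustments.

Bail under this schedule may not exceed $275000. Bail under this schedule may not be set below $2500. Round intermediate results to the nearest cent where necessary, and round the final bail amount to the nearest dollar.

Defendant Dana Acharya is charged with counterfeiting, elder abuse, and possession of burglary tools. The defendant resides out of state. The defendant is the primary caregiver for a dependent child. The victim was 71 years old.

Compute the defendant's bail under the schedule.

Base amounts from the schedule: counterfeiting $17200; elder abuse $105000; possession of burglary tools $8500.
Stacking rule: highest base plus 75% of each additional charge. Highest is elder abuse at $105000. Additional: $17200 × 75% = $12900; $8500 × 75% = $6375. Combined base = $105000 + $19275 = $124275.
Defendant is the primary caregiver for a dependent (−35%): $124275 × 0.65 = $80778.75.
Offense involved a victim aged 65 or older (+$13250 flat): $80778.75 + $13250 = $94028.75.
Defendant has an out-of-state residence (+$22000 flat): $94028.75 + $22000 = $116028.75.
$116028.75 is within the $275000 maximum.
$116028.75 is at or above the $2500 minimum.
Rounded to the nearest dollar: $116029.

$116029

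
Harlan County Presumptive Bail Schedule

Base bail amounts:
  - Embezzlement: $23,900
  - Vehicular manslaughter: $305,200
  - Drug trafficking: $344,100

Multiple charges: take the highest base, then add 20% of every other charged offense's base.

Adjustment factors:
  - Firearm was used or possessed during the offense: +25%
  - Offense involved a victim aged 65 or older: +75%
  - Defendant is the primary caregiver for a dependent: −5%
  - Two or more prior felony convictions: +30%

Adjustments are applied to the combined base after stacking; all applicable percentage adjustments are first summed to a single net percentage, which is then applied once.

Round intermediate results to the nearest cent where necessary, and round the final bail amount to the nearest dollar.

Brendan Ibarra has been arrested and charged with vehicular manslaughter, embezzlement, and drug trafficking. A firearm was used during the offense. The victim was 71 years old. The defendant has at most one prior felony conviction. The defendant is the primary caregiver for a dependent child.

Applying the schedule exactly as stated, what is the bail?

$799,344

Base amounts from the schedule: vehicular manslaughter $305,200; embezzlement $23,900; drug trafficking $344,100.
Stacking rule: highest base plus 20% of each additional charge. Highest is drug trafficking at $344,100. Additional: $305,200 × 20% = $61,040; $23,900 × 20% = $4,780. Combined base = $344,100 + $65,820 = $409,920.
Net percentage adjustment: +25% +75% −5% = +95%. $409,920 × 1.95 = $799,344.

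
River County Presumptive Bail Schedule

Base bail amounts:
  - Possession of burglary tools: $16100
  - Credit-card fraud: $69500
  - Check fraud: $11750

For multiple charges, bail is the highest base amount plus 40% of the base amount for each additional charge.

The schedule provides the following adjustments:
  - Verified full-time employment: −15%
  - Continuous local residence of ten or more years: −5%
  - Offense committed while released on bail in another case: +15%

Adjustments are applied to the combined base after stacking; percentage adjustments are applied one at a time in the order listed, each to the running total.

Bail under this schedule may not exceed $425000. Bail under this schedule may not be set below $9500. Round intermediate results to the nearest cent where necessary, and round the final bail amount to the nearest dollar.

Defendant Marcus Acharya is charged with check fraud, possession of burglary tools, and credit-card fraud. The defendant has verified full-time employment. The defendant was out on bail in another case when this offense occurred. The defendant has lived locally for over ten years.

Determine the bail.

$74884

Base amounts from the schedule: check fraud $11750; possession of burglary tools $16100; credit-card fraud $69500.
Stacking rule: highest base plus 40% of each additional charge. Highest is credit-card fraud at $69500. Additional: $11750 × 40% = $4700; $16100 × 40% = $6440. Combined base = $69500 + $11140 = $80640.
Verified full-time employment (−15%): $80640 × 0.85 = $68544.
Continuous local residence of ten or more years (−5%): $68544 × 0.95 = $65116.80.
Offense committed while released on bail in another case (+15%): $65116.80 × 1.15 = $74884.32.
$74884.32 is within the $425000 maximum.
$74884.32 is at or above the $9500 minimum.
Rounded to the nearest dollar: $74884.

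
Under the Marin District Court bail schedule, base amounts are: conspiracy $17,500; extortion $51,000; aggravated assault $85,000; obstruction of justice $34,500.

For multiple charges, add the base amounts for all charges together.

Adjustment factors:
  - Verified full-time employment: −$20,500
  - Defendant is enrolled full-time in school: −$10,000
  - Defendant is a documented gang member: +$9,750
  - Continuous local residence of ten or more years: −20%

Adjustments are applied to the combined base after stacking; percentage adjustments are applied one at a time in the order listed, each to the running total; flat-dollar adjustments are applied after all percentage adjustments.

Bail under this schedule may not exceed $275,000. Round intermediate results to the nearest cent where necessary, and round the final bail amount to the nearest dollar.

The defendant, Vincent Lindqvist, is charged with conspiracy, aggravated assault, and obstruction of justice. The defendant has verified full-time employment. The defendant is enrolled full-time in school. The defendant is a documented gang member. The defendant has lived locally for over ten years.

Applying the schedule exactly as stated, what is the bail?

Base amounts from the schedule: conspiracy $17,500; aggravated assault $85,000; obstruction of justice $34,500.
Stacking rule: sum of all bases. $17,500 + $85,000 + $34,500 = $137,000.
Continuous local residence of ten or more years (−20%): $137,000 × 0.8 = $109,600.
Verified full-time employment (−$20,500 flat): $109,600 − $20,500 = $89,100.
Defendant is enrolled full-time in school (−$10,000 flat): $89,100 − $10,000 = $79,100.
Defendant is a documented gang member (+$9,750 flat): $79,100 + $9,750 = $88,850.
$88,850 is within the $275,000 maximum.

$88,850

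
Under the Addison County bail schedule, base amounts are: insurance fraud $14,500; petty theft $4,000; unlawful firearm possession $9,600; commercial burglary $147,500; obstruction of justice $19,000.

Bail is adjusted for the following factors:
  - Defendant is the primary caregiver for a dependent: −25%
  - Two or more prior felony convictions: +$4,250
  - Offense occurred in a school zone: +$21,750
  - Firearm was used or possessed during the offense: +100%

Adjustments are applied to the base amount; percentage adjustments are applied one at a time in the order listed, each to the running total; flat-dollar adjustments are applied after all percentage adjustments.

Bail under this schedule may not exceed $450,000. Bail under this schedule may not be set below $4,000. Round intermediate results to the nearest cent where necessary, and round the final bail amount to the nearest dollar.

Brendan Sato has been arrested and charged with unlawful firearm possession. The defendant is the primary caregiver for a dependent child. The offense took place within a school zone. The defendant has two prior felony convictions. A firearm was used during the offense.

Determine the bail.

$40,400

Base amounts from the schedule: unlawful firearm possession $9,600.
Single charge. Combined base = $9,600.
Defendant is the primary caregiver for a dependent (−25%): $9,600 × 0.75 = $7,200.
Firearm was used or possessed during the offense (+100%): $7,200 × 2 = $14,400.
Two or more prior felony convictions (+$4,250 flat): $14,400 + $4,250 = $18,650.
Offense occurred in a school zone (+$21,750 flat): $18,650 + $21,750 = $40,400.
$40,400 is within the $450,000 maximum.
$40,400 is at or above the $4,000 minimum.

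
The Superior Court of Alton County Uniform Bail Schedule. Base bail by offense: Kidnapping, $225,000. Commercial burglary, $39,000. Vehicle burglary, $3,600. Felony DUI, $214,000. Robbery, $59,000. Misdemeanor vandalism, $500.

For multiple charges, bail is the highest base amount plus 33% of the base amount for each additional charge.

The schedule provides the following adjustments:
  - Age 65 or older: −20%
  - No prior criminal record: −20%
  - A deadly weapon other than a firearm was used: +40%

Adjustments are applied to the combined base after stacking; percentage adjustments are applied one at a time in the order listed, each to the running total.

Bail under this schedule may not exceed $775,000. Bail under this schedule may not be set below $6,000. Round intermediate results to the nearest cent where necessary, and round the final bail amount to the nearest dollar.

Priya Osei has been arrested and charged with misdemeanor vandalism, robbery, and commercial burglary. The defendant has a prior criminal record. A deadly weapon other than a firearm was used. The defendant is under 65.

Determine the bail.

$100,849

Base amounts from the schedule: misdemeanor vandalism $500; robbery $59,000; commercial burglary $39,000.
Stacking rule: highest base plus 33% of each additional charge. Highest is robbery at $59,000. Additional: $500 × 33% = $165; $39,000 × 33% = $12,870. Combined base = $59,000 + $13,035 = $72,035.
A deadly weapon other than a firearm was used (+40%): $72,035 × 1.4 = $100,849.
$100,849 is within the $775,000 maximum.
$100,849 is at or above the $6,000 minimum.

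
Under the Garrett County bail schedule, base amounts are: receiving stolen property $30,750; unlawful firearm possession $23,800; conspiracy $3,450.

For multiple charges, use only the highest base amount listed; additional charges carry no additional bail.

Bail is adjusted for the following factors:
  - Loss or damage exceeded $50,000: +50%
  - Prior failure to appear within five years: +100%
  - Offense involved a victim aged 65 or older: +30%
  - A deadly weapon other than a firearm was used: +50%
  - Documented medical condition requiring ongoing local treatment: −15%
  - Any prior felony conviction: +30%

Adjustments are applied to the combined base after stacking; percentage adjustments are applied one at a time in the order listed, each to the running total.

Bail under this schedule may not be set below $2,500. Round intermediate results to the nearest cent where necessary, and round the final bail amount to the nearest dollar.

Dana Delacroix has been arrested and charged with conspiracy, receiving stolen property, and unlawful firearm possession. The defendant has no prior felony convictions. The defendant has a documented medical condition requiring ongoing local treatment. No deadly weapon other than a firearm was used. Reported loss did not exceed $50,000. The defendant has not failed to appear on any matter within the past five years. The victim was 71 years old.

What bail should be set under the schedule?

$33,979

Base amounts from the schedule: conspiracy $3,450; receiving stolen property $30,750; unlawful firearm possession $23,800.
Stacking rule: use the highest base only. Highest is receiving stolen property at $30,750. Combined base = $30,750.
Offense involved a victim aged 65 or older (+30%): $30,750 × 1.3 = $39,975.
Documented medical condition requiring ongoing local treatment (−15%): $39,975 × 0.85 = $33,978.75.
$33,978.75 is at or above the $2,500 minimum.
Rounded to the nearest dollar: $33,979.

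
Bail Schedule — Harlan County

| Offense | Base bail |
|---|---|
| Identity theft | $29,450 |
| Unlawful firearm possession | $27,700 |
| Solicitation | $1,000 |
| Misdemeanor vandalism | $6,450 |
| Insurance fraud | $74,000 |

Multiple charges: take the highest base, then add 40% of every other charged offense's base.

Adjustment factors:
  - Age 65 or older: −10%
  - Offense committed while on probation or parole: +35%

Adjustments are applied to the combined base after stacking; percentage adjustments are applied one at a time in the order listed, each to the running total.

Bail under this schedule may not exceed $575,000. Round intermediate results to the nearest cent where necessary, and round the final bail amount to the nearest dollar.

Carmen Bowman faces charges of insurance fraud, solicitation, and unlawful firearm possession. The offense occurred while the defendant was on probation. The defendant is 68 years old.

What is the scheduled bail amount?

Base amounts from the schedule: insurance fraud $74,000; solicitation $1,000; unlawful firearm possession $27,700.
Stacking rule: highest base plus 40% of each additional charge. Highest is insurance fraud at $74,000. Additional: $1,000 × 40% = $400; $27,700 × 40% = $11,080. Combined base = $74,000 + $11,480 = $85,480.
Age 65 or older (−10%): $85,480 × 0.9 = $76,932.
Offense committed while on probation or parole (+35%): $76,932 × 1.35 = $103,858.20.
$103,858.20 is within the $575,000 maximum.
Rounded to the nearest dollar: $103,858.

$103,858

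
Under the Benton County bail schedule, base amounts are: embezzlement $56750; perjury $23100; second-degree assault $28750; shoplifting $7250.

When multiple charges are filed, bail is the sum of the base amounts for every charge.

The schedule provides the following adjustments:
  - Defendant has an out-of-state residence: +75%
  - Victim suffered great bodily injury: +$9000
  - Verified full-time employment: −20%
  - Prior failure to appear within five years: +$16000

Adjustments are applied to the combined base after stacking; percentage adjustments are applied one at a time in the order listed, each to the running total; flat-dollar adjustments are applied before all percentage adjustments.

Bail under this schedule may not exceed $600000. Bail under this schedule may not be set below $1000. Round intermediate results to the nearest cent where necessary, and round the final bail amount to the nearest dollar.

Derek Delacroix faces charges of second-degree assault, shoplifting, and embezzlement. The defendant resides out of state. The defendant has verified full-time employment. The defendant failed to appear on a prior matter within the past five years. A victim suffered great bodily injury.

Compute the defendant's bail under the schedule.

Base amounts from the schedule: second-degree assault $28750; shoplifting $7250; embezzlement $56750.
Stacking rule: sum of all bases. $28750 + $7250 + $56750 = $92750.
Victim suffered great bodily injury (+$9000 flat): $92750 + $9000 = $101750.
Prior failure to appear within five years (+$16000 flat): $101750 + $16000 = $117750.
Defendant has an out-of-state residence (+75%): $117750 × 1.75 = $206062.50.
Verified full-time employment (−20%): $206062.50 × 0.8 = $164850.
$164850 is within the $600000 maximum.
$164850 is at or above the $1000 minimum.

$164850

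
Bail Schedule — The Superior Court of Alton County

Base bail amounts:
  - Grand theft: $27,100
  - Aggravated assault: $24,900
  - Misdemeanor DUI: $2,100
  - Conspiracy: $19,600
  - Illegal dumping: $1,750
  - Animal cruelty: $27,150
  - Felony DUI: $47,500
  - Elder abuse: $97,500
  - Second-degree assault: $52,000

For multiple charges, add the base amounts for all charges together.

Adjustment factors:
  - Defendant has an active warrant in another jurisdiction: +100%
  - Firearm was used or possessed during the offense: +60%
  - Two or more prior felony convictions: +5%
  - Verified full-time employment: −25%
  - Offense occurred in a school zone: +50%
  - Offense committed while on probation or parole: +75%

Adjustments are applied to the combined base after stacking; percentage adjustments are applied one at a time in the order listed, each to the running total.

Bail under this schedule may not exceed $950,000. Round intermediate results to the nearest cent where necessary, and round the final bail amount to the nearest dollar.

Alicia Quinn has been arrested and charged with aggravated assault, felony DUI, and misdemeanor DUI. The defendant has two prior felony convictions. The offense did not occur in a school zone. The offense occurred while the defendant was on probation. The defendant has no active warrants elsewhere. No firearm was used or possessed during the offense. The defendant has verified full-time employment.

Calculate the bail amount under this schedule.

Base amounts from the schedule: aggravated assault $24,900; felony DUI $47,500; misdemeanor DUI $2,100.
Stacking rule: sum of all bases. $24,900 + $47,500 + $2,100 = $74,500.
Two or more prior felony convictions (+5%): $74,500 × 1.05 = $78,225.
Verified full-time employment (−25%): $78,225 × 0.75 = $58,668.75.
Offense committed while on probation or parole (+75%): $58,668.75 × 1.75 = $102,670.31.
$102,670.31 is within the $950,000 maximum.
Rounded to the nearest dollar: $102,670.

$102,670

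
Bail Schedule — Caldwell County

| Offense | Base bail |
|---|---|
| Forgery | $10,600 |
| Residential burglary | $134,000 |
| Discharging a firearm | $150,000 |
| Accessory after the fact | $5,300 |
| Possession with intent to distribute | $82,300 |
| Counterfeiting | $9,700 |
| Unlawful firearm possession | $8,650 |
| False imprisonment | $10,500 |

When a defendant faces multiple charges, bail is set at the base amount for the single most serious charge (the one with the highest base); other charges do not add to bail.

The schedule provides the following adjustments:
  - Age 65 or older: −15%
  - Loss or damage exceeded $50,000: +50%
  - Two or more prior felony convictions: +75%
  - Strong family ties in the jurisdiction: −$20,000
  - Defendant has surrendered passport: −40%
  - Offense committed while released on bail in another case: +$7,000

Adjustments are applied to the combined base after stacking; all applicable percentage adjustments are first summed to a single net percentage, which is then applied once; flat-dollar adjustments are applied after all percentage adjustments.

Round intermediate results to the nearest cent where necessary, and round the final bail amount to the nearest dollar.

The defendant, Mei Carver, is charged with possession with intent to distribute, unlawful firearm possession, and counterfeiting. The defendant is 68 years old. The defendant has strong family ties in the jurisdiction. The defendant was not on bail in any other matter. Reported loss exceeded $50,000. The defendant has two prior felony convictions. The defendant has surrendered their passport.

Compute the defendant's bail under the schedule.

Base amounts from the schedule: possession with intent to distribute $82,300; unlawful firearm possession $8,650; counterfeiting $9,700.
Stacking rule: use the highest base only. Highest is possession with intent to distribute at $82,300. Combined base = $82,300.
Net percentage adjustment: −15% +50% +75% −40% = +70%. $82,300 × 1.7 = $139,910.
Strong family ties in the jurisdiction (−$20,000 flat): $139,910 − $20,000 = $119,910.

$119,910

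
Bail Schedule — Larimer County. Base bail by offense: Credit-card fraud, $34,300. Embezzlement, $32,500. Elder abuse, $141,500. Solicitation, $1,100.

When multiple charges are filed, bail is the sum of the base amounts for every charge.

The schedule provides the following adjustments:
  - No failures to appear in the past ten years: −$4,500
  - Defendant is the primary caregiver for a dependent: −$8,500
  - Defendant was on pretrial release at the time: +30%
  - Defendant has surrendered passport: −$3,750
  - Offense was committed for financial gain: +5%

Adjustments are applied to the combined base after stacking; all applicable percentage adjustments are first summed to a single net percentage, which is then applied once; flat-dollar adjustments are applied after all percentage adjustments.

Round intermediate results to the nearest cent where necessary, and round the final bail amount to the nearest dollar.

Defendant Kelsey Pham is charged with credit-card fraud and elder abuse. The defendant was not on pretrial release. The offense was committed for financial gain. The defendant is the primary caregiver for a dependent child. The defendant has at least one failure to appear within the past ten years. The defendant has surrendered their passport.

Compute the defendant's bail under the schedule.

Base amounts from the schedule: credit-card fraud $34,300; elder abuse $141,500.
Stacking rule: sum of all bases. $34,300 + $141,500 = $175,800.
Offense was committed for financial gain (+5%): $175,800 × 1.05 = $184,590.
Defendant is the primary caregiver for a dependent (−$8,500 flat): $184,590 − $8,500 = $176,090.
Defendant has surrendered passport (−$3,750 flat): $176,090 − $3,750 = $172,340.

$172,340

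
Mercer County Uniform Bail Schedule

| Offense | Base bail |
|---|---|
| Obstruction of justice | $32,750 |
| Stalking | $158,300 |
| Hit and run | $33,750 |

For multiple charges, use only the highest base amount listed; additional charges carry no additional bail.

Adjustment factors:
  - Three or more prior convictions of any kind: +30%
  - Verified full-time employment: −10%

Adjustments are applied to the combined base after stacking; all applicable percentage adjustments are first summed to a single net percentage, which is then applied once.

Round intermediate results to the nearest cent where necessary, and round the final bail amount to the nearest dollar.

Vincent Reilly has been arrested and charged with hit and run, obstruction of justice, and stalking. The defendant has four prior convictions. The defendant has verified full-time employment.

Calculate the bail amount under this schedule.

$189,960

Base amounts from the schedule: hit and run $33,750; obstruction of justice $32,750; stalking $158,300.
Stacking rule: use the highest base only. Highest is stalking at $158,300. Combined base = $158,300.
Net percentage adjustment: +30% −10% = +20%. $158,300 × 1.2 = $189,960.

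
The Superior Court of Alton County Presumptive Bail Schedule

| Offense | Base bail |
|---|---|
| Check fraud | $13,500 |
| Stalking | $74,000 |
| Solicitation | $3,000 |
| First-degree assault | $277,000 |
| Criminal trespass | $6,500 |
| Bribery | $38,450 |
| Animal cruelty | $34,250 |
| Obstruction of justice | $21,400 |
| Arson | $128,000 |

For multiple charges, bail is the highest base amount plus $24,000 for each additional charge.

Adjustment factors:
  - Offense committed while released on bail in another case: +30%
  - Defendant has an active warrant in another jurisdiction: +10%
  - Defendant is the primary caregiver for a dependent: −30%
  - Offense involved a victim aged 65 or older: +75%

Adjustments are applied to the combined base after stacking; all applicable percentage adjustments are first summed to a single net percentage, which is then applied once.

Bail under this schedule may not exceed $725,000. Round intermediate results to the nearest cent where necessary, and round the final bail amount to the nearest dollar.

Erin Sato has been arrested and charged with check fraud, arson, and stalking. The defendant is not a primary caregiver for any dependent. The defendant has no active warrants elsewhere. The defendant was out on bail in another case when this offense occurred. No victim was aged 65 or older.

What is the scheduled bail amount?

$228,800

Base amounts from the schedule: check fraud $13,500; arson $128,000; stalking $74,000.
Stacking rule: highest base plus $24,000 per additional charge. Highest is arson at $128,000; 2 additional charges → +$48,000. Combined base = $176,000.
Offense committed while released on bail in another case (+30%): $176,000 × 1.3 = $228,800.
$228,800 is within the $725,000 maximum.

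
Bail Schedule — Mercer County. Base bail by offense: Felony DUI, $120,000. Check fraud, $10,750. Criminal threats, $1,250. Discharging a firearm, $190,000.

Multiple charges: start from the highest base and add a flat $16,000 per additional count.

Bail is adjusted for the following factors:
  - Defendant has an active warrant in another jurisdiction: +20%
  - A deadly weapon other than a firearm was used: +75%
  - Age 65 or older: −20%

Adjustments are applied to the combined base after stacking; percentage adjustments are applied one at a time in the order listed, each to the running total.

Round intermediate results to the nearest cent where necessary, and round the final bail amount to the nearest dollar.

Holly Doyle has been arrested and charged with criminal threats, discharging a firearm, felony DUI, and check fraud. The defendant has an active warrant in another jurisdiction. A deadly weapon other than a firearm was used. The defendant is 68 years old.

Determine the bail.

Base amounts from the schedule: criminal threats $1,250; discharging a firearm $190,000; felony DUI $120,000; check fraud $10,750.
Stacking rule: highest base plus $16,000 per additional charge. Highest is discharging a firearm at $190,000; 3 additional charges → +$48,000. Combined base = $238,000.
Defendant has an active warrant in another jurisdiction (+20%): $238,000 × 1.2 = $285,600.
A deadly weapon other than a firearm was used (+75%): $285,600 × 1.75 = $499,800.
Age 65 or older (−20%): $499,800 × 0.8 = $399,840.

$399,840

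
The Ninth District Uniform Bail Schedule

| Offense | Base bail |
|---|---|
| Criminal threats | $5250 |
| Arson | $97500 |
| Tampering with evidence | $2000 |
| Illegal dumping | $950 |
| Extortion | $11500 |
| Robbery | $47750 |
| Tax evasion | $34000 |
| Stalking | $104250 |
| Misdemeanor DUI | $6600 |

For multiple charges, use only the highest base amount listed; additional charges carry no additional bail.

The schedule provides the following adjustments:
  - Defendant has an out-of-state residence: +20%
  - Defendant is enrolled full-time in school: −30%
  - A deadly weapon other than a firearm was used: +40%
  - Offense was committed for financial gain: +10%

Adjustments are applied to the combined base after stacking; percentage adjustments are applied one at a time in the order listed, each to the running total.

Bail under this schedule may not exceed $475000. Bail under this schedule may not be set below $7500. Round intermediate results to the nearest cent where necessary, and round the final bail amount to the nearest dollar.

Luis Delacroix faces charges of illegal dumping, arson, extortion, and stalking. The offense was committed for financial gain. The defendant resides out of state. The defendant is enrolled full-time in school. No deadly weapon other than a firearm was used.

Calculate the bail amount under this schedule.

Base amounts from the schedule: illegal dumping $950; arson $97500; extortion $11500; stalking $104250.
Stacking rule: use the highest base only. Highest is stalking at $104250. Combined base = $104250.
Defendant has an out-of-state residence (+20%): $104250 × 1.2 = $125100.
Defendant is enrolled full-time in school (−30%): $125100 × 0.7 = $87570.
Offense was committed for financial gain (+10%): $87570 × 1.1 = $96327.
$96327 is within the $475000 maximum.
$96327 is at or above the $7500 minimum.

$96327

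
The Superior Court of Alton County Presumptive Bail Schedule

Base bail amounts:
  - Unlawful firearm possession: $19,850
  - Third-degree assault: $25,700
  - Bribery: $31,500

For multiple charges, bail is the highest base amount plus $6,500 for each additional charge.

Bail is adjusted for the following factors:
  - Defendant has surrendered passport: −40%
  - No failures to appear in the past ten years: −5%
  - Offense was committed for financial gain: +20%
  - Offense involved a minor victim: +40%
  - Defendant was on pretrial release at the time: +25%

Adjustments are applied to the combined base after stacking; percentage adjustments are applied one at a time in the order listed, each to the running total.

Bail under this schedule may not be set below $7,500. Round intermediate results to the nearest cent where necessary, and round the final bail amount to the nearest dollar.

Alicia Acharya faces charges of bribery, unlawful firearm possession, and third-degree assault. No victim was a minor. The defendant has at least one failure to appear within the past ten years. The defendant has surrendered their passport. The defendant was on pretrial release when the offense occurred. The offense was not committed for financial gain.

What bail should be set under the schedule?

$33,375

Base amounts from the schedule: bribery $31,500; unlawful firearm possession $19,850; third-degree assault $25,700.
Stacking rule: highest base plus $6,500 per additional charge. Highest is bribery at $31,500; 2 additional charges → +$13,000. Combined base = $44,500.
Defendant has surrendered passport (−40%): $44,500 × 0.6 = $26,700.
Defendant was on pretrial release at the time (+25%): $26,700 × 1.25 = $33,375.
$33,375 is at or above the $7,500 minimum.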